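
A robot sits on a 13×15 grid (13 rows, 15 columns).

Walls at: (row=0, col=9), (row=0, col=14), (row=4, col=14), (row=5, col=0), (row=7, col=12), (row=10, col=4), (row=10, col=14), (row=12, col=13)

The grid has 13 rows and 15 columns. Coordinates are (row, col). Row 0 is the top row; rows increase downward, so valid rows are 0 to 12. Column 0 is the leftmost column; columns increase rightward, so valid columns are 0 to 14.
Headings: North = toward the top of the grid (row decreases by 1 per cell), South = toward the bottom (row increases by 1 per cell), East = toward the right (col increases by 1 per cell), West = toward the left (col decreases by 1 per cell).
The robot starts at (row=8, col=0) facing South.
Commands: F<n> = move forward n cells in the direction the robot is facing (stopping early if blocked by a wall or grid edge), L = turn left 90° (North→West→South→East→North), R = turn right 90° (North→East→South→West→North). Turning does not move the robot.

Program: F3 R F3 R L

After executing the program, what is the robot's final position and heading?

Answer: Final position: (row=11, col=0), facing West

Derivation:
Start: (row=8, col=0), facing South
  F3: move forward 3, now at (row=11, col=0)
  R: turn right, now facing West
  F3: move forward 0/3 (blocked), now at (row=11, col=0)
  R: turn right, now facing North
  L: turn left, now facing West
Final: (row=11, col=0), facing West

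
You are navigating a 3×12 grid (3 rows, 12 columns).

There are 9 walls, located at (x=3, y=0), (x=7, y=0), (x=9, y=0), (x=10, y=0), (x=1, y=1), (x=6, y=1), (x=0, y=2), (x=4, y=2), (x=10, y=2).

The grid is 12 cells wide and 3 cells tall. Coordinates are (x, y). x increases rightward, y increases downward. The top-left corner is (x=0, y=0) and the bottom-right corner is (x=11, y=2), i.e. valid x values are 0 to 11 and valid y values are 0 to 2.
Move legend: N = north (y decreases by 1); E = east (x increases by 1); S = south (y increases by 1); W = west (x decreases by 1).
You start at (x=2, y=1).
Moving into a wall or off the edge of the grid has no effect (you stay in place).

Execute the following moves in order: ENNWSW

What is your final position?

Answer: Final position: (x=1, y=2)

Derivation:
Start: (x=2, y=1)
  E (east): (x=2, y=1) -> (x=3, y=1)
  N (north): blocked, stay at (x=3, y=1)
  N (north): blocked, stay at (x=3, y=1)
  W (west): (x=3, y=1) -> (x=2, y=1)
  S (south): (x=2, y=1) -> (x=2, y=2)
  W (west): (x=2, y=2) -> (x=1, y=2)
Final: (x=1, y=2)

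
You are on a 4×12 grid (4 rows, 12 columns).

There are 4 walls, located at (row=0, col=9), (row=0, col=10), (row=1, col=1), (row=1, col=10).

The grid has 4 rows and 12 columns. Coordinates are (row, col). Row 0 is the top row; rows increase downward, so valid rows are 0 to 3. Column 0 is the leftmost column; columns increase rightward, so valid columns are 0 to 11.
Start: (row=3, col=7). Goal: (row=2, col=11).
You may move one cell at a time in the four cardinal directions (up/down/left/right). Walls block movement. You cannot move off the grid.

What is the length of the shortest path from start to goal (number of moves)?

BFS from (row=3, col=7) until reaching (row=2, col=11):
  Distance 0: (row=3, col=7)
  Distance 1: (row=2, col=7), (row=3, col=6), (row=3, col=8)
  Distance 2: (row=1, col=7), (row=2, col=6), (row=2, col=8), (row=3, col=5), (row=3, col=9)
  Distance 3: (row=0, col=7), (row=1, col=6), (row=1, col=8), (row=2, col=5), (row=2, col=9), (row=3, col=4), (row=3, col=10)
  Distance 4: (row=0, col=6), (row=0, col=8), (row=1, col=5), (row=1, col=9), (row=2, col=4), (row=2, col=10), (row=3, col=3), (row=3, col=11)
  Distance 5: (row=0, col=5), (row=1, col=4), (row=2, col=3), (row=2, col=11), (row=3, col=2)  <- goal reached here
One shortest path (5 moves): (row=3, col=7) -> (row=3, col=8) -> (row=3, col=9) -> (row=3, col=10) -> (row=3, col=11) -> (row=2, col=11)

Answer: Shortest path length: 5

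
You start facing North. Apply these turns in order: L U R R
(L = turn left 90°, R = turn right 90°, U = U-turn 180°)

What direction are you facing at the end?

Answer: Final heading: West

Derivation:
Start: North
  L (left (90° counter-clockwise)) -> West
  U (U-turn (180°)) -> East
  R (right (90° clockwise)) -> South
  R (right (90° clockwise)) -> West
Final: West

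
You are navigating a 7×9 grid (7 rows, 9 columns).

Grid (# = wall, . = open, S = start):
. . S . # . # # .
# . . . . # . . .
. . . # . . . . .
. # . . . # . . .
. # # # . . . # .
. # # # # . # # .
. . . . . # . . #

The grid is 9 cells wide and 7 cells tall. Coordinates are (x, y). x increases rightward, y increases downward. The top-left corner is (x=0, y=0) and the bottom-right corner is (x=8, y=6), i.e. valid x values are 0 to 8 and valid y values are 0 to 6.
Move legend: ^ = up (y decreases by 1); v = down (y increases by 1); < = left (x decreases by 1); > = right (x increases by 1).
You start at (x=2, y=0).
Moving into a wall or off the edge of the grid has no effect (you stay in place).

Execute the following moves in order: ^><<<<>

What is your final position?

Start: (x=2, y=0)
  ^ (up): blocked, stay at (x=2, y=0)
  > (right): (x=2, y=0) -> (x=3, y=0)
  < (left): (x=3, y=0) -> (x=2, y=0)
  < (left): (x=2, y=0) -> (x=1, y=0)
  < (left): (x=1, y=0) -> (x=0, y=0)
  < (left): blocked, stay at (x=0, y=0)
  > (right): (x=0, y=0) -> (x=1, y=0)
Final: (x=1, y=0)

Answer: Final position: (x=1, y=0)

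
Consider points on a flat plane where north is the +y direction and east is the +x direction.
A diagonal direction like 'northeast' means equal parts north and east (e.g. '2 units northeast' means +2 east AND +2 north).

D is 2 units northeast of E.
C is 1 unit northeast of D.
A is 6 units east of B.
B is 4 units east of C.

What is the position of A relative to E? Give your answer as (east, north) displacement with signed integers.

Place E at the origin (east=0, north=0).
  D is 2 units northeast of E: delta (east=+2, north=+2); D at (east=2, north=2).
  C is 1 unit northeast of D: delta (east=+1, north=+1); C at (east=3, north=3).
  B is 4 units east of C: delta (east=+4, north=+0); B at (east=7, north=3).
  A is 6 units east of B: delta (east=+6, north=+0); A at (east=13, north=3).
Therefore A relative to E: (east=13, north=3).

Answer: A is at (east=13, north=3) relative to E.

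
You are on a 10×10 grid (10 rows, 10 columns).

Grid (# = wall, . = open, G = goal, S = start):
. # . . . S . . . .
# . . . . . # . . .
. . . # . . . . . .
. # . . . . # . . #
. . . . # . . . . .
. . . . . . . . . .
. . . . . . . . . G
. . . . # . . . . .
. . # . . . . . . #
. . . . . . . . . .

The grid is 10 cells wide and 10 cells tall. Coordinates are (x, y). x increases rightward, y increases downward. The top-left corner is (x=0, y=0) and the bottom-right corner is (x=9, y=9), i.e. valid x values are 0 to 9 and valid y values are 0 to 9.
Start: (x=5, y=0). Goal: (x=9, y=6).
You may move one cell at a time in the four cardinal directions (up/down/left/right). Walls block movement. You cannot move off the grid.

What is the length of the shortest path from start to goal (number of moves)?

Answer: Shortest path length: 10

Derivation:
BFS from (x=5, y=0) until reaching (x=9, y=6):
  Distance 0: (x=5, y=0)
  Distance 1: (x=4, y=0), (x=6, y=0), (x=5, y=1)
  Distance 2: (x=3, y=0), (x=7, y=0), (x=4, y=1), (x=5, y=2)
  Distance 3: (x=2, y=0), (x=8, y=0), (x=3, y=1), (x=7, y=1), (x=4, y=2), (x=6, y=2), (x=5, y=3)
  Distance 4: (x=9, y=0), (x=2, y=1), (x=8, y=1), (x=7, y=2), (x=4, y=3), (x=5, y=4)
  Distance 5: (x=1, y=1), (x=9, y=1), (x=2, y=2), (x=8, y=2), (x=3, y=3), (x=7, y=3), (x=6, y=4), (x=5, y=5)
  Distance 6: (x=1, y=2), (x=9, y=2), (x=2, y=3), (x=8, y=3), (x=3, y=4), (x=7, y=4), (x=4, y=5), (x=6, y=5), (x=5, y=6)
  Distance 7: (x=0, y=2), (x=2, y=4), (x=8, y=4), (x=3, y=5), (x=7, y=5), (x=4, y=6), (x=6, y=6), (x=5, y=7)
  Distance 8: (x=0, y=3), (x=1, y=4), (x=9, y=4), (x=2, y=5), (x=8, y=5), (x=3, y=6), (x=7, y=6), (x=6, y=7), (x=5, y=8)
  Distance 9: (x=0, y=4), (x=1, y=5), (x=9, y=5), (x=2, y=6), (x=8, y=6), (x=3, y=7), (x=7, y=7), (x=4, y=8), (x=6, y=8), (x=5, y=9)
  Distance 10: (x=0, y=5), (x=1, y=6), (x=9, y=6), (x=2, y=7), (x=8, y=7), (x=3, y=8), (x=7, y=8), (x=4, y=9), (x=6, y=9)  <- goal reached here
One shortest path (10 moves): (x=5, y=0) -> (x=6, y=0) -> (x=7, y=0) -> (x=8, y=0) -> (x=8, y=1) -> (x=8, y=2) -> (x=8, y=3) -> (x=8, y=4) -> (x=9, y=4) -> (x=9, y=5) -> (x=9, y=6)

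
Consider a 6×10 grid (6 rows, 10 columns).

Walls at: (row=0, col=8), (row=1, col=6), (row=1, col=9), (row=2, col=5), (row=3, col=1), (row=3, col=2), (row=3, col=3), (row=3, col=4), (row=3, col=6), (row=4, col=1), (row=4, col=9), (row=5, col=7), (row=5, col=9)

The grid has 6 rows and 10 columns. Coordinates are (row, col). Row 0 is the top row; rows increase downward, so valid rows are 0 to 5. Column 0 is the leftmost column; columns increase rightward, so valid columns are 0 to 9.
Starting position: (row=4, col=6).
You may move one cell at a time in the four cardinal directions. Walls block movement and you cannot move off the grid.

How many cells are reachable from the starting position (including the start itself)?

BFS flood-fill from (row=4, col=6):
  Distance 0: (row=4, col=6)
  Distance 1: (row=4, col=5), (row=4, col=7), (row=5, col=6)
  Distance 2: (row=3, col=5), (row=3, col=7), (row=4, col=4), (row=4, col=8), (row=5, col=5)
  Distance 3: (row=2, col=7), (row=3, col=8), (row=4, col=3), (row=5, col=4), (row=5, col=8)
  Distance 4: (row=1, col=7), (row=2, col=6), (row=2, col=8), (row=3, col=9), (row=4, col=2), (row=5, col=3)
  Distance 5: (row=0, col=7), (row=1, col=8), (row=2, col=9), (row=5, col=2)
  Distance 6: (row=0, col=6), (row=5, col=1)
  Distance 7: (row=0, col=5), (row=5, col=0)
  Distance 8: (row=0, col=4), (row=1, col=5), (row=4, col=0)
  Distance 9: (row=0, col=3), (row=1, col=4), (row=3, col=0)
  Distance 10: (row=0, col=2), (row=1, col=3), (row=2, col=0), (row=2, col=4)
  Distance 11: (row=0, col=1), (row=1, col=0), (row=1, col=2), (row=2, col=1), (row=2, col=3)
  Distance 12: (row=0, col=0), (row=1, col=1), (row=2, col=2)
Total reachable: 46 (grid has 47 open cells total)

Answer: Reachable cells: 46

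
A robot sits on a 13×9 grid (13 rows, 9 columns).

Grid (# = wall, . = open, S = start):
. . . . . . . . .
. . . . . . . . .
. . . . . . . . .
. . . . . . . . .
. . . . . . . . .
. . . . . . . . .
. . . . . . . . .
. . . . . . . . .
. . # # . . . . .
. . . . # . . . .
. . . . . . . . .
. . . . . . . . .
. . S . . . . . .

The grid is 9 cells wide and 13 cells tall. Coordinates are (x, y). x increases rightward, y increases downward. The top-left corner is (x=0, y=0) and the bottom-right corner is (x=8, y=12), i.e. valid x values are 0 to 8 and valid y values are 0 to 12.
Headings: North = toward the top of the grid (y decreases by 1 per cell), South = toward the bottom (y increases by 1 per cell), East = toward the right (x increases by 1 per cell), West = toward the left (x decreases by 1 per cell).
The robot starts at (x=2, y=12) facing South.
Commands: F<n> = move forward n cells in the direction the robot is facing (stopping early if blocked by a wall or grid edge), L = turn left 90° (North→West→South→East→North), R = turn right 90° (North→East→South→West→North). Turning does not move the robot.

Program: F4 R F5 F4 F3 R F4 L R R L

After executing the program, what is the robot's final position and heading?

Start: (x=2, y=12), facing South
  F4: move forward 0/4 (blocked), now at (x=2, y=12)
  R: turn right, now facing West
  F5: move forward 2/5 (blocked), now at (x=0, y=12)
  F4: move forward 0/4 (blocked), now at (x=0, y=12)
  F3: move forward 0/3 (blocked), now at (x=0, y=12)
  R: turn right, now facing North
  F4: move forward 4, now at (x=0, y=8)
  L: turn left, now facing West
  R: turn right, now facing North
  R: turn right, now facing East
  L: turn left, now facing North
Final: (x=0, y=8), facing North

Answer: Final position: (x=0, y=8), facing North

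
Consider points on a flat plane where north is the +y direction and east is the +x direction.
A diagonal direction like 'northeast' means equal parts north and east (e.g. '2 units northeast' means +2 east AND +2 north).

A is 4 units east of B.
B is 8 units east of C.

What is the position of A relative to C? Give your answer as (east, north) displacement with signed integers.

Place C at the origin (east=0, north=0).
  B is 8 units east of C: delta (east=+8, north=+0); B at (east=8, north=0).
  A is 4 units east of B: delta (east=+4, north=+0); A at (east=12, north=0).
Therefore A relative to C: (east=12, north=0).

Answer: A is at (east=12, north=0) relative to C.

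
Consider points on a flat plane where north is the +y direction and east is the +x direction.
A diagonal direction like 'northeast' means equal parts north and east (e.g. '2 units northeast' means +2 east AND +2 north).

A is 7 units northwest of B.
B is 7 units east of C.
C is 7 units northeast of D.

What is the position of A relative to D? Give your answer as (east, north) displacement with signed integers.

Answer: A is at (east=7, north=14) relative to D.

Derivation:
Place D at the origin (east=0, north=0).
  C is 7 units northeast of D: delta (east=+7, north=+7); C at (east=7, north=7).
  B is 7 units east of C: delta (east=+7, north=+0); B at (east=14, north=7).
  A is 7 units northwest of B: delta (east=-7, north=+7); A at (east=7, north=14).
Therefore A relative to D: (east=7, north=14).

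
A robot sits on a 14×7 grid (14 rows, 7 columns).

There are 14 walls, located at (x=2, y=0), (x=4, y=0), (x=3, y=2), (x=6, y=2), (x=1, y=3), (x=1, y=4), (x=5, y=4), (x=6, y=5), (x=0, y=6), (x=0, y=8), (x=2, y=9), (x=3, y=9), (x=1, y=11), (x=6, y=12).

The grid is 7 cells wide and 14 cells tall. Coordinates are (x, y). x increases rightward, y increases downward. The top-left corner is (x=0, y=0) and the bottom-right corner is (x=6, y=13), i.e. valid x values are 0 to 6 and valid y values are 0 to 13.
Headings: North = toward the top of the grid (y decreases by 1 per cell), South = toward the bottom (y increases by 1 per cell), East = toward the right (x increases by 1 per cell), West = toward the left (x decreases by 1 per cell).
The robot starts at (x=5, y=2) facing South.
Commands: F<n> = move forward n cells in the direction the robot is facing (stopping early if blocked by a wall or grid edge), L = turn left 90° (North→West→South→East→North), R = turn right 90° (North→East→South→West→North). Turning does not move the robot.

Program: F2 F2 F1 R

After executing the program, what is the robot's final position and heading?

Start: (x=5, y=2), facing South
  F2: move forward 1/2 (blocked), now at (x=5, y=3)
  F2: move forward 0/2 (blocked), now at (x=5, y=3)
  F1: move forward 0/1 (blocked), now at (x=5, y=3)
  R: turn right, now facing West
Final: (x=5, y=3), facing West

Answer: Final position: (x=5, y=3), facing West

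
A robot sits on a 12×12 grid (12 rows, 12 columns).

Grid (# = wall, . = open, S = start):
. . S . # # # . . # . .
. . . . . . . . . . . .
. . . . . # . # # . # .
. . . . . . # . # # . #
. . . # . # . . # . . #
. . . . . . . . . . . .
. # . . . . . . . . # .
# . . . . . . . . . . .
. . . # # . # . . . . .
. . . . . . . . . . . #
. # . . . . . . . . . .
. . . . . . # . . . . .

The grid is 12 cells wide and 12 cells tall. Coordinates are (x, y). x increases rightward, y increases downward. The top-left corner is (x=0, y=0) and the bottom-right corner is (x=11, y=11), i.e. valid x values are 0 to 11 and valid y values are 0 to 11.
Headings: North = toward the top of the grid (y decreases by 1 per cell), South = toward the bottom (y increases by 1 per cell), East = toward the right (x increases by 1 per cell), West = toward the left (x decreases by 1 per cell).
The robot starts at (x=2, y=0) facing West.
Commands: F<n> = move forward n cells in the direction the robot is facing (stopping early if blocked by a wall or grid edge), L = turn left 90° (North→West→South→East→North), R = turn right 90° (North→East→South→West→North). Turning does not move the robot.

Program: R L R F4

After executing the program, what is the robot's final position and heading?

Answer: Final position: (x=2, y=0), facing North

Derivation:
Start: (x=2, y=0), facing West
  R: turn right, now facing North
  L: turn left, now facing West
  R: turn right, now facing North
  F4: move forward 0/4 (blocked), now at (x=2, y=0)
Final: (x=2, y=0), facing North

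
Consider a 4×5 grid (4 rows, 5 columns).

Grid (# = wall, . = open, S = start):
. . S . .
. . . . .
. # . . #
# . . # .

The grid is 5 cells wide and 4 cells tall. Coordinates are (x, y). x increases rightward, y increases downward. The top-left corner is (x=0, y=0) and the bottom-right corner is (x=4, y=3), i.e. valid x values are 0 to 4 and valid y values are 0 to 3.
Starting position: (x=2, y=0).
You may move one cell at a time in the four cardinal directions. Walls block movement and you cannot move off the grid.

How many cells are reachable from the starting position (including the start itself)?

BFS flood-fill from (x=2, y=0):
  Distance 0: (x=2, y=0)
  Distance 1: (x=1, y=0), (x=3, y=0), (x=2, y=1)
  Distance 2: (x=0, y=0), (x=4, y=0), (x=1, y=1), (x=3, y=1), (x=2, y=2)
  Distance 3: (x=0, y=1), (x=4, y=1), (x=3, y=2), (x=2, y=3)
  Distance 4: (x=0, y=2), (x=1, y=3)
Total reachable: 15 (grid has 16 open cells total)

Answer: Reachable cells: 15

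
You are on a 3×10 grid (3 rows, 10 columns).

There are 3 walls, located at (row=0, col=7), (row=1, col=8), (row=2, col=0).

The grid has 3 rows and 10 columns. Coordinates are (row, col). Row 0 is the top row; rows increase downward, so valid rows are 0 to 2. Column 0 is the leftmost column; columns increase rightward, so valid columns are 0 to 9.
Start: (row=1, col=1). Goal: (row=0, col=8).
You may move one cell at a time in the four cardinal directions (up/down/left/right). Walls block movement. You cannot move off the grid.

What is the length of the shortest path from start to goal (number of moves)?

BFS from (row=1, col=1) until reaching (row=0, col=8):
  Distance 0: (row=1, col=1)
  Distance 1: (row=0, col=1), (row=1, col=0), (row=1, col=2), (row=2, col=1)
  Distance 2: (row=0, col=0), (row=0, col=2), (row=1, col=3), (row=2, col=2)
  Distance 3: (row=0, col=3), (row=1, col=4), (row=2, col=3)
  Distance 4: (row=0, col=4), (row=1, col=5), (row=2, col=4)
  Distance 5: (row=0, col=5), (row=1, col=6), (row=2, col=5)
  Distance 6: (row=0, col=6), (row=1, col=7), (row=2, col=6)
  Distance 7: (row=2, col=7)
  Distance 8: (row=2, col=8)
  Distance 9: (row=2, col=9)
  Distance 10: (row=1, col=9)
  Distance 11: (row=0, col=9)
  Distance 12: (row=0, col=8)  <- goal reached here
One shortest path (12 moves): (row=1, col=1) -> (row=1, col=2) -> (row=1, col=3) -> (row=1, col=4) -> (row=1, col=5) -> (row=1, col=6) -> (row=1, col=7) -> (row=2, col=7) -> (row=2, col=8) -> (row=2, col=9) -> (row=1, col=9) -> (row=0, col=9) -> (row=0, col=8)

Answer: Shortest path length: 12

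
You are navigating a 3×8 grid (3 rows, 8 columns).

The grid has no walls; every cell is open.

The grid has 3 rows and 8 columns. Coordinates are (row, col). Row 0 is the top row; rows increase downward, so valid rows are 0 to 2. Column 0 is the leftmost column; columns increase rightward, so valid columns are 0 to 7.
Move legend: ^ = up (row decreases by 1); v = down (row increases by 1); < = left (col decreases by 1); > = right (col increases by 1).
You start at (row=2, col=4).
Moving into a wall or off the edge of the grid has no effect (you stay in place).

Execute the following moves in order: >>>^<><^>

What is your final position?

Start: (row=2, col=4)
  > (right): (row=2, col=4) -> (row=2, col=5)
  > (right): (row=2, col=5) -> (row=2, col=6)
  > (right): (row=2, col=6) -> (row=2, col=7)
  ^ (up): (row=2, col=7) -> (row=1, col=7)
  < (left): (row=1, col=7) -> (row=1, col=6)
  > (right): (row=1, col=6) -> (row=1, col=7)
  < (left): (row=1, col=7) -> (row=1, col=6)
  ^ (up): (row=1, col=6) -> (row=0, col=6)
  > (right): (row=0, col=6) -> (row=0, col=7)
Final: (row=0, col=7)

Answer: Final position: (row=0, col=7)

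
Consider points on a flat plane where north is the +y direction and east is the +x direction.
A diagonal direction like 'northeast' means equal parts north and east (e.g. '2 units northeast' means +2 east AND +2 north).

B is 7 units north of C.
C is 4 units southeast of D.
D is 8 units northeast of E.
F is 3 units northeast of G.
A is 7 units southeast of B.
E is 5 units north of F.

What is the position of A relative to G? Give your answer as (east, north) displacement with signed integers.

Answer: A is at (east=22, north=12) relative to G.

Derivation:
Place G at the origin (east=0, north=0).
  F is 3 units northeast of G: delta (east=+3, north=+3); F at (east=3, north=3).
  E is 5 units north of F: delta (east=+0, north=+5); E at (east=3, north=8).
  D is 8 units northeast of E: delta (east=+8, north=+8); D at (east=11, north=16).
  C is 4 units southeast of D: delta (east=+4, north=-4); C at (east=15, north=12).
  B is 7 units north of C: delta (east=+0, north=+7); B at (east=15, north=19).
  A is 7 units southeast of B: delta (east=+7, north=-7); A at (east=22, north=12).
Therefore A relative to G: (east=22, north=12).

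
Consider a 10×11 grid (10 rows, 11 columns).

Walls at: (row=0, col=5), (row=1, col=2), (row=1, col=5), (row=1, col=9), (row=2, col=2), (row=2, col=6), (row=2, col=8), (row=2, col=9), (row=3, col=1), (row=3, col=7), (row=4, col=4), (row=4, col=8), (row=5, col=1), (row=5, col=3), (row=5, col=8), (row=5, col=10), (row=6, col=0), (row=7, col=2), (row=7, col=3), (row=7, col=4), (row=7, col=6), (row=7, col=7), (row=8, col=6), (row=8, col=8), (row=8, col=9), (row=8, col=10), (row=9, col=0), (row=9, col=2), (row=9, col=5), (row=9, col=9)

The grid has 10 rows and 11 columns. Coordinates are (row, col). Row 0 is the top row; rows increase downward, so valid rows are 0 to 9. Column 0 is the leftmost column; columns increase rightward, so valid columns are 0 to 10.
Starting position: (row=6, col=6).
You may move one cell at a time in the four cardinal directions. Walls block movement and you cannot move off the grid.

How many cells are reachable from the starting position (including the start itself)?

BFS flood-fill from (row=6, col=6):
  Distance 0: (row=6, col=6)
  Distance 1: (row=5, col=6), (row=6, col=5), (row=6, col=7)
  Distance 2: (row=4, col=6), (row=5, col=5), (row=5, col=7), (row=6, col=4), (row=6, col=8), (row=7, col=5)
  Distance 3: (row=3, col=6), (row=4, col=5), (row=4, col=7), (row=5, col=4), (row=6, col=3), (row=6, col=9), (row=7, col=8), (row=8, col=5)
  Distance 4: (row=3, col=5), (row=5, col=9), (row=6, col=2), (row=6, col=10), (row=7, col=9), (row=8, col=4)
  Distance 5: (row=2, col=5), (row=3, col=4), (row=4, col=9), (row=5, col=2), (row=6, col=1), (row=7, col=10), (row=8, col=3), (row=9, col=4)
  Distance 6: (row=2, col=4), (row=3, col=3), (row=3, col=9), (row=4, col=2), (row=4, col=10), (row=7, col=1), (row=8, col=2), (row=9, col=3)
  Distance 7: (row=1, col=4), (row=2, col=3), (row=3, col=2), (row=3, col=8), (row=3, col=10), (row=4, col=1), (row=4, col=3), (row=7, col=0), (row=8, col=1)
  Distance 8: (row=0, col=4), (row=1, col=3), (row=2, col=10), (row=4, col=0), (row=8, col=0), (row=9, col=1)
  Distance 9: (row=0, col=3), (row=1, col=10), (row=3, col=0), (row=5, col=0)
  Distance 10: (row=0, col=2), (row=0, col=10), (row=2, col=0)
  Distance 11: (row=0, col=1), (row=0, col=9), (row=1, col=0), (row=2, col=1)
  Distance 12: (row=0, col=0), (row=0, col=8), (row=1, col=1)
  Distance 13: (row=0, col=7), (row=1, col=8)
  Distance 14: (row=0, col=6), (row=1, col=7)
  Distance 15: (row=1, col=6), (row=2, col=7)
Total reachable: 75 (grid has 80 open cells total)

Answer: Reachable cells: 75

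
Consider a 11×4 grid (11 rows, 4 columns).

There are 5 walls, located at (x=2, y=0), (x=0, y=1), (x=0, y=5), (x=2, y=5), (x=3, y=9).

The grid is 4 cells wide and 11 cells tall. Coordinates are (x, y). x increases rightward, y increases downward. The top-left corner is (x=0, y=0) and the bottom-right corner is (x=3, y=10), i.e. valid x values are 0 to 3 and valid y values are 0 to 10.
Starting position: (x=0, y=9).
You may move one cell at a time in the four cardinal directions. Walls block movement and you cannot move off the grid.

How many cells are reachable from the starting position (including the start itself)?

Answer: Reachable cells: 39

Derivation:
BFS flood-fill from (x=0, y=9):
  Distance 0: (x=0, y=9)
  Distance 1: (x=0, y=8), (x=1, y=9), (x=0, y=10)
  Distance 2: (x=0, y=7), (x=1, y=8), (x=2, y=9), (x=1, y=10)
  Distance 3: (x=0, y=6), (x=1, y=7), (x=2, y=8), (x=2, y=10)
  Distance 4: (x=1, y=6), (x=2, y=7), (x=3, y=8), (x=3, y=10)
  Distance 5: (x=1, y=5), (x=2, y=6), (x=3, y=7)
  Distance 6: (x=1, y=4), (x=3, y=6)
  Distance 7: (x=1, y=3), (x=0, y=4), (x=2, y=4), (x=3, y=5)
  Distance 8: (x=1, y=2), (x=0, y=3), (x=2, y=3), (x=3, y=4)
  Distance 9: (x=1, y=1), (x=0, y=2), (x=2, y=2), (x=3, y=3)
  Distance 10: (x=1, y=0), (x=2, y=1), (x=3, y=2)
  Distance 11: (x=0, y=0), (x=3, y=1)
  Distance 12: (x=3, y=0)
Total reachable: 39 (grid has 39 open cells total)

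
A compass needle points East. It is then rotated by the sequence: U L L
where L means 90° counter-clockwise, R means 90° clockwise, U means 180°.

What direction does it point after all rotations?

Start: East
  U (U-turn (180°)) -> West
  L (left (90° counter-clockwise)) -> South
  L (left (90° counter-clockwise)) -> East
Final: East

Answer: Final heading: East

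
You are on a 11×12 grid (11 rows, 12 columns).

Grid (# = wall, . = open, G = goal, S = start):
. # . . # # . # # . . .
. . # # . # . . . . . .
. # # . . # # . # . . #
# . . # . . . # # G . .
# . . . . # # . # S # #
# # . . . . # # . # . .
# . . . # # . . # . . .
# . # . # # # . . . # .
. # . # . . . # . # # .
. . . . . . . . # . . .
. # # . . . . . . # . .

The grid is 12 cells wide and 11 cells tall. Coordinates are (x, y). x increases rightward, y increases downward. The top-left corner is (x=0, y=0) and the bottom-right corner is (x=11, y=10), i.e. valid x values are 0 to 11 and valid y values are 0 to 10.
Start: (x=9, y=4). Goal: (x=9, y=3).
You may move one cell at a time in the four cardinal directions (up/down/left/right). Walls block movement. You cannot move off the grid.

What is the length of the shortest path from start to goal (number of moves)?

Answer: Shortest path length: 1

Derivation:
BFS from (x=9, y=4) until reaching (x=9, y=3):
  Distance 0: (x=9, y=4)
  Distance 1: (x=9, y=3)  <- goal reached here
One shortest path (1 moves): (x=9, y=4) -> (x=9, y=3)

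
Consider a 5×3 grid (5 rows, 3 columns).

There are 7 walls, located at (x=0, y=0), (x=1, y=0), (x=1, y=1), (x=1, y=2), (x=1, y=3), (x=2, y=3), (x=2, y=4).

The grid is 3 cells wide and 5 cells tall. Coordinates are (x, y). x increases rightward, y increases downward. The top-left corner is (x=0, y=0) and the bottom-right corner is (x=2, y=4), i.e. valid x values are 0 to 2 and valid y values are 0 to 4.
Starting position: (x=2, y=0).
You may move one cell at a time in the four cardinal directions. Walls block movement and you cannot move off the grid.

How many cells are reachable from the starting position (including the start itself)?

BFS flood-fill from (x=2, y=0):
  Distance 0: (x=2, y=0)
  Distance 1: (x=2, y=1)
  Distance 2: (x=2, y=2)
Total reachable: 3 (grid has 8 open cells total)

Answer: Reachable cells: 3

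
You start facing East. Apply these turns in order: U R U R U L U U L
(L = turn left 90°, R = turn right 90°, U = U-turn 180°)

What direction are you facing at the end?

Answer: Final heading: West

Derivation:
Start: East
  U (U-turn (180°)) -> West
  R (right (90° clockwise)) -> North
  U (U-turn (180°)) -> South
  R (right (90° clockwise)) -> West
  U (U-turn (180°)) -> East
  L (left (90° counter-clockwise)) -> North
  U (U-turn (180°)) -> South
  U (U-turn (180°)) -> North
  L (left (90° counter-clockwise)) -> West
Final: West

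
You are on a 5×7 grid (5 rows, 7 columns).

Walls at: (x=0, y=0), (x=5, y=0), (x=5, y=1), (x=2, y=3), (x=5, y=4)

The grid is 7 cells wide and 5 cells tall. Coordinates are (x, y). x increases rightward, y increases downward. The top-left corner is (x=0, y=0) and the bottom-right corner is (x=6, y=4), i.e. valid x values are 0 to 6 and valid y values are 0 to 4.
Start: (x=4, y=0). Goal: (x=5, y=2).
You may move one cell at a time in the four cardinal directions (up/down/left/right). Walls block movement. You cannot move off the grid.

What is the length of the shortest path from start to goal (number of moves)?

Answer: Shortest path length: 3

Derivation:
BFS from (x=4, y=0) until reaching (x=5, y=2):
  Distance 0: (x=4, y=0)
  Distance 1: (x=3, y=0), (x=4, y=1)
  Distance 2: (x=2, y=0), (x=3, y=1), (x=4, y=2)
  Distance 3: (x=1, y=0), (x=2, y=1), (x=3, y=2), (x=5, y=2), (x=4, y=3)  <- goal reached here
One shortest path (3 moves): (x=4, y=0) -> (x=4, y=1) -> (x=4, y=2) -> (x=5, y=2)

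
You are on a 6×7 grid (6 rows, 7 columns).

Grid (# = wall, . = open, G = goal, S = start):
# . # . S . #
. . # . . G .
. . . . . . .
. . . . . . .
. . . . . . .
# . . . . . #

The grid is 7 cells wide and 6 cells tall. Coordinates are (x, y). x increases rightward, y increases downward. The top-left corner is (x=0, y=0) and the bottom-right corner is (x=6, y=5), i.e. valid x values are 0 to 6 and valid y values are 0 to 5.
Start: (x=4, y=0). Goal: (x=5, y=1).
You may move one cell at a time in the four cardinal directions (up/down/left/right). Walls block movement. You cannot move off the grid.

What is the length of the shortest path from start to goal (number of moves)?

BFS from (x=4, y=0) until reaching (x=5, y=1):
  Distance 0: (x=4, y=0)
  Distance 1: (x=3, y=0), (x=5, y=0), (x=4, y=1)
  Distance 2: (x=3, y=1), (x=5, y=1), (x=4, y=2)  <- goal reached here
One shortest path (2 moves): (x=4, y=0) -> (x=5, y=0) -> (x=5, y=1)

Answer: Shortest path length: 2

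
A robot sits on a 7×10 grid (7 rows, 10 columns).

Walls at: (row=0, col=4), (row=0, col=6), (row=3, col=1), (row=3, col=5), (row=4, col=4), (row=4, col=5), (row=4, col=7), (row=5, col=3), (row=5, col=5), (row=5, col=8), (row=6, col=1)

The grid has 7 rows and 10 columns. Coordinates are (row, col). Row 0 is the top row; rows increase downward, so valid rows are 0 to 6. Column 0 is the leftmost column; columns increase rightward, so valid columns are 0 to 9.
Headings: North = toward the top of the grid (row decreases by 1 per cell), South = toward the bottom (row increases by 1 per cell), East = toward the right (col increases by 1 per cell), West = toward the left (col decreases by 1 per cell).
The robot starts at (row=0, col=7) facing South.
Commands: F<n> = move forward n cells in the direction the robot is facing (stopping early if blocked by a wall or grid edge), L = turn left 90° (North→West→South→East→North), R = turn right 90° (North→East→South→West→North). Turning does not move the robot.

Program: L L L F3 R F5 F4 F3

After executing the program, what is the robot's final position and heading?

Answer: Final position: (row=0, col=7), facing North

Derivation:
Start: (row=0, col=7), facing South
  L: turn left, now facing East
  L: turn left, now facing North
  L: turn left, now facing West
  F3: move forward 0/3 (blocked), now at (row=0, col=7)
  R: turn right, now facing North
  F5: move forward 0/5 (blocked), now at (row=0, col=7)
  F4: move forward 0/4 (blocked), now at (row=0, col=7)
  F3: move forward 0/3 (blocked), now at (row=0, col=7)
Final: (row=0, col=7), facing North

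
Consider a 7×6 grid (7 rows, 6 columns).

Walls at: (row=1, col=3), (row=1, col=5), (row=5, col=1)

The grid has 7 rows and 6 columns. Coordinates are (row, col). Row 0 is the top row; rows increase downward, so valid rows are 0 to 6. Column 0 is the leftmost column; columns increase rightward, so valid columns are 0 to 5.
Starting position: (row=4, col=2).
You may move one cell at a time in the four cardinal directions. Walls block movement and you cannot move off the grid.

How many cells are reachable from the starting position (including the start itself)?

BFS flood-fill from (row=4, col=2):
  Distance 0: (row=4, col=2)
  Distance 1: (row=3, col=2), (row=4, col=1), (row=4, col=3), (row=5, col=2)
  Distance 2: (row=2, col=2), (row=3, col=1), (row=3, col=3), (row=4, col=0), (row=4, col=4), (row=5, col=3), (row=6, col=2)
  Distance 3: (row=1, col=2), (row=2, col=1), (row=2, col=3), (row=3, col=0), (row=3, col=4), (row=4, col=5), (row=5, col=0), (row=5, col=4), (row=6, col=1), (row=6, col=3)
  Distance 4: (row=0, col=2), (row=1, col=1), (row=2, col=0), (row=2, col=4), (row=3, col=5), (row=5, col=5), (row=6, col=0), (row=6, col=4)
  Distance 5: (row=0, col=1), (row=0, col=3), (row=1, col=0), (row=1, col=4), (row=2, col=5), (row=6, col=5)
  Distance 6: (row=0, col=0), (row=0, col=4)
  Distance 7: (row=0, col=5)
Total reachable: 39 (grid has 39 open cells total)

Answer: Reachable cells: 39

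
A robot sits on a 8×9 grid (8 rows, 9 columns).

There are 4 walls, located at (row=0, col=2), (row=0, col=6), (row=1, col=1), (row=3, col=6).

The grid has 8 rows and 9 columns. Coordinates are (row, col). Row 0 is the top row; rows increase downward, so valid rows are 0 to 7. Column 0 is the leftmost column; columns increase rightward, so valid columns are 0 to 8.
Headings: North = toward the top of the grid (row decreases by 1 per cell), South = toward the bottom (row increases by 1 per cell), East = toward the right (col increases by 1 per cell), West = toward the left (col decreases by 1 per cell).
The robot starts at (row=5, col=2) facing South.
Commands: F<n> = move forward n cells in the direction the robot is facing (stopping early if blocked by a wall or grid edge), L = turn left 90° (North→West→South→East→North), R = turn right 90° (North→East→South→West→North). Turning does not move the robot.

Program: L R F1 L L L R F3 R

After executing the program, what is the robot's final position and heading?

Answer: Final position: (row=3, col=2), facing East

Derivation:
Start: (row=5, col=2), facing South
  L: turn left, now facing East
  R: turn right, now facing South
  F1: move forward 1, now at (row=6, col=2)
  L: turn left, now facing East
  L: turn left, now facing North
  L: turn left, now facing West
  R: turn right, now facing North
  F3: move forward 3, now at (row=3, col=2)
  R: turn right, now facing East
Final: (row=3, col=2), facing East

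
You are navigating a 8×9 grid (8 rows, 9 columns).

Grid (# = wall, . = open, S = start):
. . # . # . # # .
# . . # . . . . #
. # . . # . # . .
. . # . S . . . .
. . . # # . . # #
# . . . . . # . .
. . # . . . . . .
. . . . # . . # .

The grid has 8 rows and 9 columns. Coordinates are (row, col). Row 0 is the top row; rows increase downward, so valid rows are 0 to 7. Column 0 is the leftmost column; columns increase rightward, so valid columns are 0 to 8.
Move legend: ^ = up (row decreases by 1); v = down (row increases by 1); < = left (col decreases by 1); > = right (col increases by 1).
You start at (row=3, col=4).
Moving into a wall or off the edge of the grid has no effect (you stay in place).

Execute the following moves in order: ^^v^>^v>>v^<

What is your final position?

Answer: Final position: (row=2, col=7)

Derivation:
Start: (row=3, col=4)
  ^ (up): blocked, stay at (row=3, col=4)
  ^ (up): blocked, stay at (row=3, col=4)
  v (down): blocked, stay at (row=3, col=4)
  ^ (up): blocked, stay at (row=3, col=4)
  > (right): (row=3, col=4) -> (row=3, col=5)
  ^ (up): (row=3, col=5) -> (row=2, col=5)
  v (down): (row=2, col=5) -> (row=3, col=5)
  > (right): (row=3, col=5) -> (row=3, col=6)
  > (right): (row=3, col=6) -> (row=3, col=7)
  v (down): blocked, stay at (row=3, col=7)
  ^ (up): (row=3, col=7) -> (row=2, col=7)
  < (left): blocked, stay at (row=2, col=7)
Final: (row=2, col=7)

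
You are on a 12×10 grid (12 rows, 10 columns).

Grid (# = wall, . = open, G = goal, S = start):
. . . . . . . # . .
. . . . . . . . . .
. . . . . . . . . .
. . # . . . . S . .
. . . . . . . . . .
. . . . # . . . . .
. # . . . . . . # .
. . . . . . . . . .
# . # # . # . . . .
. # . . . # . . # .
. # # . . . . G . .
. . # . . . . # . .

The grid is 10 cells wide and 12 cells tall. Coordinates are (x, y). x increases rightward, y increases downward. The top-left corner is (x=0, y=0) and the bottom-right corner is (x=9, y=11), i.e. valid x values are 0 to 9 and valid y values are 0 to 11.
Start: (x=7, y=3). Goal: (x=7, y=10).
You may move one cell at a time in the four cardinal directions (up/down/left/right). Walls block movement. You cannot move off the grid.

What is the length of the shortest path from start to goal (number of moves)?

Answer: Shortest path length: 7

Derivation:
BFS from (x=7, y=3) until reaching (x=7, y=10):
  Distance 0: (x=7, y=3)
  Distance 1: (x=7, y=2), (x=6, y=3), (x=8, y=3), (x=7, y=4)
  Distance 2: (x=7, y=1), (x=6, y=2), (x=8, y=2), (x=5, y=3), (x=9, y=3), (x=6, y=4), (x=8, y=4), (x=7, y=5)
  Distance 3: (x=6, y=1), (x=8, y=1), (x=5, y=2), (x=9, y=2), (x=4, y=3), (x=5, y=4), (x=9, y=4), (x=6, y=5), (x=8, y=5), (x=7, y=6)
  Distance 4: (x=6, y=0), (x=8, y=0), (x=5, y=1), (x=9, y=1), (x=4, y=2), (x=3, y=3), (x=4, y=4), (x=5, y=5), (x=9, y=5), (x=6, y=6), (x=7, y=7)
  Distance 5: (x=5, y=0), (x=9, y=0), (x=4, y=1), (x=3, y=2), (x=3, y=4), (x=5, y=6), (x=9, y=6), (x=6, y=7), (x=8, y=7), (x=7, y=8)
  Distance 6: (x=4, y=0), (x=3, y=1), (x=2, y=2), (x=2, y=4), (x=3, y=5), (x=4, y=6), (x=5, y=7), (x=9, y=7), (x=6, y=8), (x=8, y=8), (x=7, y=9)
  Distance 7: (x=3, y=0), (x=2, y=1), (x=1, y=2), (x=1, y=4), (x=2, y=5), (x=3, y=6), (x=4, y=7), (x=9, y=8), (x=6, y=9), (x=7, y=10)  <- goal reached here
One shortest path (7 moves): (x=7, y=3) -> (x=7, y=4) -> (x=7, y=5) -> (x=7, y=6) -> (x=7, y=7) -> (x=7, y=8) -> (x=7, y=9) -> (x=7, y=10)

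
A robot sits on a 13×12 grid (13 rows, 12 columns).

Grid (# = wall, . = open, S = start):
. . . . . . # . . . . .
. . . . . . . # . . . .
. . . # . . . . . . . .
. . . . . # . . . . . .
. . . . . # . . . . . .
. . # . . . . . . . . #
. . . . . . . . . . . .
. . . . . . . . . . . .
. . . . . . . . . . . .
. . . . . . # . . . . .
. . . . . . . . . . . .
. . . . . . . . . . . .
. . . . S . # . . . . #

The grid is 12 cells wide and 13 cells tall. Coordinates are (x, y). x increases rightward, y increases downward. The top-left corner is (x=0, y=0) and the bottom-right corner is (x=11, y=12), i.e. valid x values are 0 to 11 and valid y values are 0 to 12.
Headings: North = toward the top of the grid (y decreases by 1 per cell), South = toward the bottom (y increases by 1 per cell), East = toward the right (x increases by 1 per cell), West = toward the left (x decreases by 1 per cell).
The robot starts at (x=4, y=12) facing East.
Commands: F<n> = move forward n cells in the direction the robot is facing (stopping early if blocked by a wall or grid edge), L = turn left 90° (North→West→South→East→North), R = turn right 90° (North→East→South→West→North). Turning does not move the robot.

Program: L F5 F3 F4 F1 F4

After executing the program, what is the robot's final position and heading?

Start: (x=4, y=12), facing East
  L: turn left, now facing North
  F5: move forward 5, now at (x=4, y=7)
  F3: move forward 3, now at (x=4, y=4)
  F4: move forward 4, now at (x=4, y=0)
  F1: move forward 0/1 (blocked), now at (x=4, y=0)
  F4: move forward 0/4 (blocked), now at (x=4, y=0)
Final: (x=4, y=0), facing North

Answer: Final position: (x=4, y=0), facing North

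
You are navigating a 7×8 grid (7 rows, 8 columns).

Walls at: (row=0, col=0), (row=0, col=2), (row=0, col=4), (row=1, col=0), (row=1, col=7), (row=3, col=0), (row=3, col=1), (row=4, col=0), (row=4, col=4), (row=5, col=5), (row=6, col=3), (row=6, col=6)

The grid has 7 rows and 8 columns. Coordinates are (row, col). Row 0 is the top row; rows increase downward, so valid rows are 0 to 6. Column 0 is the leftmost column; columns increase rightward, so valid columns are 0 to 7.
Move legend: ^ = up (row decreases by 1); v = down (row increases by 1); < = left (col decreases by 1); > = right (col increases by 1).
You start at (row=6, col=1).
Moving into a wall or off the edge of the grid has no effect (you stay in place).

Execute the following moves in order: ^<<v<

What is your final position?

Start: (row=6, col=1)
  ^ (up): (row=6, col=1) -> (row=5, col=1)
  < (left): (row=5, col=1) -> (row=5, col=0)
  < (left): blocked, stay at (row=5, col=0)
  v (down): (row=5, col=0) -> (row=6, col=0)
  < (left): blocked, stay at (row=6, col=0)
Final: (row=6, col=0)

Answer: Final position: (row=6, col=0)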